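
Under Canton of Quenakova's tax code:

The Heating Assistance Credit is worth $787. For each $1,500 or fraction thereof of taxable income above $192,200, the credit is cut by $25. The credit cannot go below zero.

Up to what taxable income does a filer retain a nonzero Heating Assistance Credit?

After 31 increments the reduction is 31 × $25 = $775, leaving $12; one more increment wipes it out. Increment 31 ends at excess 31 × $1,500 = $46,500, so the highest qualifying income is $192,200 + $46,500 = $238,700.

$238,700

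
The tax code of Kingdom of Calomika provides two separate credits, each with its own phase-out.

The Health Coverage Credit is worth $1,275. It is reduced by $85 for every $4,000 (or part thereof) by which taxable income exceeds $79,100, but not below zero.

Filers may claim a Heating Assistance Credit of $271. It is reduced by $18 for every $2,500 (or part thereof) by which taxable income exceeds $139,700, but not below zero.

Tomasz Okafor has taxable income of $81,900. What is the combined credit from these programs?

Health Coverage Credit: income exceeds $79,100 by $2,800, which is 1 full-or-partial $4,000 increment; reduction = 1 × $85 = $85, leaving $1,190.
Heating Assistance Credit: $81,900 is at or below the $139,700 threshold, so the full $271 applies.
Total: $1,190 + $271 = $1,461.

$1,461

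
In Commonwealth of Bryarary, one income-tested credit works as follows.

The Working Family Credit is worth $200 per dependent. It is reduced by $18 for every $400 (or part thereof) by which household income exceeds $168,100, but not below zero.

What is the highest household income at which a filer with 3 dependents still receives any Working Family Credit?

Full credit = 3 × $200 = $600.
After 33 increments the reduction is 33 × $18 = $594, leaving $6; one more increment wipes it out. Increment 33 ends at excess 33 × $400 = $13,200, so the highest qualifying income is $168,100 + $13,200 = $181,300.

$181,300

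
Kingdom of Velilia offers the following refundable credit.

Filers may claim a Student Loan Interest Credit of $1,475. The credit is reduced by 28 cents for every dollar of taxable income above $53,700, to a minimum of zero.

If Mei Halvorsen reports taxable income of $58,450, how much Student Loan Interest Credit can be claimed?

$145

Student Loan Interest Credit: 28% of the $4,750 excess over $53,700 is $1,330; credit = $1,475 − $1,330 = $145.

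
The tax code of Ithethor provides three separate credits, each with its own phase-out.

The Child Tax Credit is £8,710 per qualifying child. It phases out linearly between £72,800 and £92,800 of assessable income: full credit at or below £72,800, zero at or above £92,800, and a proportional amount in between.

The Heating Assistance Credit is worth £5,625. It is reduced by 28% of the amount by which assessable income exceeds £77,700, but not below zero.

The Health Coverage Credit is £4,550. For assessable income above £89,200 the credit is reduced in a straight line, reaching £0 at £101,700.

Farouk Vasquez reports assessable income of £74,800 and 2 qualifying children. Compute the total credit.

£25,853

Child Tax Credit: base = 2 × £8,710 = £17,420. £74,800 is £2,000 into a £20,000 phase-out range, leaving 18,000/20,000 of the credit: £17,420 × 18,000/20,000 = £15,678.
Heating Assistance Credit: £74,800 is at or below the £77,700 threshold, so the full £5,625 applies.
Health Coverage Credit: £74,800 is at or below the £89,200 threshold, so the full £4,550 applies.
Total: £15,678 + £5,625 + £4,550 = £25,853.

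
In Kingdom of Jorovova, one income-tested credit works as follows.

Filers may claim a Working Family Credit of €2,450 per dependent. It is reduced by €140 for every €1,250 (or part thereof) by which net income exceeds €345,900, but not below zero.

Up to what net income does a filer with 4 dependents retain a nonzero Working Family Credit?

Full credit = 4 × €2,450 = €9,800.
After 69 increments the reduction is 69 × €140 = €9,660, leaving €140; one more increment wipes it out. Increment 69 ends at excess 69 × €1,250 = €86,250, so the highest qualifying income is €345,900 + €86,250 = €432,150.

€432,150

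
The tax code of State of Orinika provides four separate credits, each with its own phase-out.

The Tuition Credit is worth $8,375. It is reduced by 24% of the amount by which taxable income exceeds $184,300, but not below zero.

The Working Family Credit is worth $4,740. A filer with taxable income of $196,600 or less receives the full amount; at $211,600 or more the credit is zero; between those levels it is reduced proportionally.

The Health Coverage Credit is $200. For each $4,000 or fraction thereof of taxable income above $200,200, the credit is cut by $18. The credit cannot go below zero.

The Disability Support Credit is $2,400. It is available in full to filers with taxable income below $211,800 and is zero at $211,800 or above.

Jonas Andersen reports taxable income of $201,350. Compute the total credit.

Tuition Credit: 24% of the $17,050 excess over $184,300 is $4,092; credit = $8,375 − $4,092 = $4,283.
Working Family Credit: $201,350 is $4,750 into a $15,000 phase-out range, leaving 10,250/15,000 of the credit: $4,740 × 10,250/15,000 = $3,239.
Health Coverage Credit: income exceeds $200,200 by $1,150, which is 1 full-or-partial $4,000 increment; reduction = 1 × $18 = $18, leaving $182.
Disability Support Credit: $201,350 is below the $211,800 cutoff, so the full $2,400 applies.
Total: $4,283 + $3,239 + $182 + $2,400 = $10,104.

$10,104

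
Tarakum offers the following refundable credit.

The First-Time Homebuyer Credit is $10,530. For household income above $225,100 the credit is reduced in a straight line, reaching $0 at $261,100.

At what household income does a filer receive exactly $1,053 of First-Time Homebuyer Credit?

$1,053 is 1,053/10,530 of the full $10,530, so 9,477/10,530 of the $36,000 range has been used: income = $225,100 + $36,000 × 9,477/10,530 = $257,500.

$257,500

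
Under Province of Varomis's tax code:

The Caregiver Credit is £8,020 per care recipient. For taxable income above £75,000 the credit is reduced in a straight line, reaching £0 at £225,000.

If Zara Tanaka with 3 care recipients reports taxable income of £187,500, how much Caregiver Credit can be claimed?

Caregiver Credit: base = 3 × £8,020 = £24,060. £187,500 is £112,500 into a £150,000 phase-out range, leaving 37,500/150,000 of the credit: £24,060 × 37,500/150,000 = £6,015.

£6,015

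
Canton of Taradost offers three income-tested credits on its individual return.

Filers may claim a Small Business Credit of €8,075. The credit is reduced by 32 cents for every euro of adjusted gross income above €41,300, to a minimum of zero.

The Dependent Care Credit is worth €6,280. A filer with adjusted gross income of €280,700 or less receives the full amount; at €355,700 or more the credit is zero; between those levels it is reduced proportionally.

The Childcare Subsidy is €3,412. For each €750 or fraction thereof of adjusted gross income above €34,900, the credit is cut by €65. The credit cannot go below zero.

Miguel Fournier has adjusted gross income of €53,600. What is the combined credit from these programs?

Small Business Credit: 32% of the €12,300 excess over €41,300 is €3,936; credit = €8,075 − €3,936 = €4,139.
Dependent Care Credit: €53,600 is at or below the €280,700 threshold, so the full €6,280 applies.
Childcare Subsidy: income exceeds €34,900 by €18,700, which is 25 full-or-partial €750 increments; reduction = 25 × €65 = €1,625, leaving €1,787.
Total: €4,139 + €6,280 + €1,787 = €12,206.

€12,206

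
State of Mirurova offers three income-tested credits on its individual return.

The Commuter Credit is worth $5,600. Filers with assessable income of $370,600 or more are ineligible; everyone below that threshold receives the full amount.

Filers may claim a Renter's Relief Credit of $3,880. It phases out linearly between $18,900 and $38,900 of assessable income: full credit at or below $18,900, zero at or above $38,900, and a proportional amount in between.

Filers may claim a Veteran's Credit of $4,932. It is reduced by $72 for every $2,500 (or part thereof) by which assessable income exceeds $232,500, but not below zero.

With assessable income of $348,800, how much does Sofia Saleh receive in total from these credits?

Commuter Credit: $348,800 is below the $370,600 cutoff, so the full $5,600 applies.
Renter's Relief Credit: $348,800 is at or above $38,900, so the credit is $0.
Veteran's Credit: income exceeds $232,500 by $116,300, which is 47 full-or-partial $2,500 increments; reduction = 47 × $72 = $3,384, leaving $1,548.
Total: $5,600 + $0 + $1,548 = $7,148.

$7,148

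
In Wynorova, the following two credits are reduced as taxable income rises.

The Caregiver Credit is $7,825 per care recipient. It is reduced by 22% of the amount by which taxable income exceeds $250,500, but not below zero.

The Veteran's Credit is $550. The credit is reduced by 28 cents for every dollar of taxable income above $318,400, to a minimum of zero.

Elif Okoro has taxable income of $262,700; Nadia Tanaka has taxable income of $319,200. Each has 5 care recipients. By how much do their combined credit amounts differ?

$12,654

Elif ($262,700): Caregiver Credit: base = 5 × $7,825 = $39,125. 22% of the $12,200 excess over $250,500 is $2,684; credit = $39,125 − $2,684 = $36,441. Veteran's Credit: $262,700 is at or below the $318,400 threshold, so the full $550 applies. total $36,441 + $550 = $36,991
Nadia ($319,200): Caregiver Credit: base = 5 × $7,825 = $39,125. 22% of the $68,700 excess over $250,500 is $15,114; credit = $39,125 − $15,114 = $24,011. Veteran's Credit: 28% of the $800 excess over $318,400 is $224; credit = $550 − $224 = $326. total $24,011 + $326 = $24,337
Difference: |$36,991 − $24,337| = $12,654.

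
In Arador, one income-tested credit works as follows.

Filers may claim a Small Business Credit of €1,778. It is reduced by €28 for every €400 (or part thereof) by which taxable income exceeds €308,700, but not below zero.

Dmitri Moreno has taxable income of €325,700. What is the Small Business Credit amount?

Small Business Credit: income exceeds €308,700 by €17,000, which is 43 full-or-partial €400 increments; reduction = 43 × €28 = €1,204, leaving €574.

€574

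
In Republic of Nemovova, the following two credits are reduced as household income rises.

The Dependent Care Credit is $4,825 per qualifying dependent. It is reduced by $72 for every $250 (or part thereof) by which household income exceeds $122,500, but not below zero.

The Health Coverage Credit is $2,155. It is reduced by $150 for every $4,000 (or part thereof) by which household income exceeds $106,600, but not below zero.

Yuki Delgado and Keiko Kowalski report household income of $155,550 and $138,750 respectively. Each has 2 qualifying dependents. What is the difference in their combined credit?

Yuki ($155,550): Dependent Care Credit: base = 2 × $4,825 = $9,650. income exceeds $122,500 by $33,050, which is 133 full-or-partial $250 increments; reduction = 133 × $72 = $9,576, leaving $74. Health Coverage Credit: income exceeds $106,600 by $48,950, which is 13 full-or-partial $4,000 increments; reduction = 13 × $150 = $1,950, leaving $205. total $74 + $205 = $279
Keiko ($138,750): Dependent Care Credit: base = 2 × $4,825 = $9,650. income exceeds $122,500 by $16,250, which is 65 full-or-partial $250 increments; reduction = 65 × $72 = $4,680, leaving $4,970. Health Coverage Credit: income exceeds $106,600 by $32,150, which is 9 full-or-partial $4,000 increments; reduction = 9 × $150 = $1,350, leaving $805. total $4,970 + $805 = $5,775
Difference: |$279 − $5,775| = $5,496.

$5,496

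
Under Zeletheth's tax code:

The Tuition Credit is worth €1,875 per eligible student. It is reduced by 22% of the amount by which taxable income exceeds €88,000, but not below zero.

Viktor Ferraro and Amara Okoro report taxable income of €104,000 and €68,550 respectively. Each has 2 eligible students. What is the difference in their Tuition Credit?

€3,520

Viktor (€104,000): Tuition Credit: base = 2 × €1,875 = €3,750. 22% of the €16,000 excess over €88,000 is €3,520; credit = €3,750 − €3,520 = €230.
Amara (€68,550): Tuition Credit: base = 2 × €1,875 = €3,750. €68,550 is at or below the €88,000 threshold, so the full €3,750 applies.
Difference: |€230 − €3,750| = €3,520.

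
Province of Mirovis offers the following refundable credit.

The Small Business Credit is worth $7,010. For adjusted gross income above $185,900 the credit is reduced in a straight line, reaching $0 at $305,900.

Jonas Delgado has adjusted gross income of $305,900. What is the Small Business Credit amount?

Small Business Credit: $305,900 is at or above $305,900, so the credit is $0.

$0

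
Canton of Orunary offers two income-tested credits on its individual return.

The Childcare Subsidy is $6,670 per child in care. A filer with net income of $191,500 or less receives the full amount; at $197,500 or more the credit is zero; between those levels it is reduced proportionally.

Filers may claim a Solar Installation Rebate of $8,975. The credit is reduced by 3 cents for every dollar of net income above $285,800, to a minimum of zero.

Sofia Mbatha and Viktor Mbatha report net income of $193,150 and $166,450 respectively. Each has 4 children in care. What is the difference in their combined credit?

Sofia ($193,150): Childcare Subsidy: base = 4 × $6,670 = $26,680. $193,150 is $1,650 into a $6,000 phase-out range, leaving 4,350/6,000 of the credit: $26,680 × 4,350/6,000 = $19,343. Solar Installation Rebate: $193,150 is at or below the $285,800 threshold, so the full $8,975 applies. total $19,343 + $8,975 = $28,318
Viktor ($166,450): Childcare Subsidy: base = 4 × $6,670 = $26,680. $166,450 is at or below the $191,500 threshold, so the full $26,680 applies. Solar Installation Rebate: $166,450 is at or below the $285,800 threshold, so the full $8,975 applies. total $26,680 + $8,975 = $35,655
Difference: |$28,318 − $35,655| = $7,337.

$7,337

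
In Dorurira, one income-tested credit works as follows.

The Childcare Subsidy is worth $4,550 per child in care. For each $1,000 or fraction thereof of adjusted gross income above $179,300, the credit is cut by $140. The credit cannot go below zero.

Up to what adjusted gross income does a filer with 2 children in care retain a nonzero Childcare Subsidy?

Full credit = 2 × $4,550 = $9,100.
After 64 increments the reduction is 64 × $140 = $8,960, leaving $140; one more increment wipes it out. Increment 64 ends at excess 64 × $1,000 = $64,000, so the highest qualifying income is $179,300 + $64,000 = $243,300.

$243,300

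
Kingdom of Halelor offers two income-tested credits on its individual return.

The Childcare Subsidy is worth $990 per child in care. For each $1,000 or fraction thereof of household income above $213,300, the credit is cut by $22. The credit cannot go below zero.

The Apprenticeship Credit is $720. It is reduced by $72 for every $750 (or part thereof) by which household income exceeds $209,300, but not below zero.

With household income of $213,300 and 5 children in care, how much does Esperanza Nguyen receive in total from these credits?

$5,238

Childcare Subsidy: base = 5 × $990 = $4,950. $213,300 is at or below the $213,300 threshold, so the full $4,950 applies.
Apprenticeship Credit: income exceeds $209,300 by $4,000, which is 6 full-or-partial $750 increments; reduction = 6 × $72 = $432, leaving $288.
Total: $4,950 + $288 = $5,238.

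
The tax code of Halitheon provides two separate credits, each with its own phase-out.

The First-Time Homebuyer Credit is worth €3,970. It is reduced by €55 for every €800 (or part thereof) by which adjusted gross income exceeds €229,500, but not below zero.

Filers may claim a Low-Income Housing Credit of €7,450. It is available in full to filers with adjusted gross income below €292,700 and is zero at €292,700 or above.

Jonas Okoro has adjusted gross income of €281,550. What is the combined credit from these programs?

€7,790

First-Time Homebuyer Credit: income exceeds €229,500 by €52,050, which is 66 full-or-partial €800 increments; reduction = 66 × €55 = €3,630, leaving €340.
Low-Income Housing Credit: €281,550 is below the €292,700 cutoff, so the full €7,450 applies.
Total: €340 + €7,450 = €7,790.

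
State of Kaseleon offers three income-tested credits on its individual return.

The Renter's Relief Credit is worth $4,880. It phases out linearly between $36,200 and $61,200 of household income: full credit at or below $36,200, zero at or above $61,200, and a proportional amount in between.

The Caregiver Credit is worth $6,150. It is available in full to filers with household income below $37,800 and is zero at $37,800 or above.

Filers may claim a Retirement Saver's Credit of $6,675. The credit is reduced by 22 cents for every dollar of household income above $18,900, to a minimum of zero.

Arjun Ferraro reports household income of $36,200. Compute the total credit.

$13,899

Renter's Relief Credit: $36,200 is at or below the $36,200 threshold, so the full $4,880 applies.
Caregiver Credit: $36,200 is below the $37,800 cutoff, so the full $6,150 applies.
Retirement Saver's Credit: 22% of the $17,300 excess over $18,900 is $3,806; credit = $6,675 − $3,806 = $2,869.
Total: $4,880 + $6,150 + $2,869 = $13,899.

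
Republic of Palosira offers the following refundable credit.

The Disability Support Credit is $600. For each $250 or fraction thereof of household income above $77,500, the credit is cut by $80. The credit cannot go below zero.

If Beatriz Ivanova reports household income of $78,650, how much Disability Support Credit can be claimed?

$200

Disability Support Credit: income exceeds $77,500 by $1,150, which is 5 full-or-partial $250 increments; reduction = 5 × $80 = $400, leaving $200.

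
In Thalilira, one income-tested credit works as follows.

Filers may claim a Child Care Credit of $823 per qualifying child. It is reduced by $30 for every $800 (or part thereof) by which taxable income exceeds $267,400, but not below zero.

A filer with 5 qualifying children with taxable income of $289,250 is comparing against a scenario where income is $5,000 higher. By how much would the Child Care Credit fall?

At $289,250 — base = 5 × $823 = $4,115. income exceeds $267,400 by $21,850, which is 28 full-or-partial $800 increments; reduction = 28 × $30 = $840, leaving $3,275.
At $294,250 — base = 5 × $823 = $4,115. income exceeds $267,400 by $26,850, which is 34 full-or-partial $800 increments; reduction = 34 × $30 = $1,020, leaving $3,095.
Lost: $3,275 − $3,095 = $180.

$180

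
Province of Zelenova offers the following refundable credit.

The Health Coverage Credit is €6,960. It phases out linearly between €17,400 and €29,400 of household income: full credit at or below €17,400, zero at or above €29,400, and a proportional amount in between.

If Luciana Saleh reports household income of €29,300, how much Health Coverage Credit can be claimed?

Health Coverage Credit: €29,300 is €11,900 into a €12,000 phase-out range, leaving 100/12,000 of the credit: €6,960 × 100/12,000 = €58.

€58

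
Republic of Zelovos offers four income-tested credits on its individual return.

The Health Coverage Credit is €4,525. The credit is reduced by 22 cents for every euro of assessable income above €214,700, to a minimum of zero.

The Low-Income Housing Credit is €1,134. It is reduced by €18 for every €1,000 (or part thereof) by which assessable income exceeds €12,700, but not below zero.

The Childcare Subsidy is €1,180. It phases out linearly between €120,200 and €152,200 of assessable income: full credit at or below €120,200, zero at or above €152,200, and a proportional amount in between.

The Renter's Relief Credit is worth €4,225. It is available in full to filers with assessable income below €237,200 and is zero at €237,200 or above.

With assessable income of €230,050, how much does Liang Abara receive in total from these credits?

€5,373

Health Coverage Credit: 22% of the €15,350 excess over €214,700 is €3,377; credit = €4,525 − €3,377 = €1,148.
Low-Income Housing Credit: income exceeds €12,700 by €217,350 → 218 increments × €18 = €3,924 ≥ base, so the credit is €0.
Childcare Subsidy: €230,050 is at or above €152,200, so the credit is €0.
Renter's Relief Credit: €230,050 is below the €237,200 cutoff, so the full €4,225 applies.
Total: €1,148 + €0 + €0 + €4,225 = €5,373.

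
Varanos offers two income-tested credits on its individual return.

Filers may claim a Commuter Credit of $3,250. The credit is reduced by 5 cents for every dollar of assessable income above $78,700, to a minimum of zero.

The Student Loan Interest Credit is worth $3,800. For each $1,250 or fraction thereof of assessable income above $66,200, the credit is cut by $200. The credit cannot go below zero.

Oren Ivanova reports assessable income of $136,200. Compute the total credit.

$375

Commuter Credit: 5% of the $57,500 excess over $78,700 is $2,875; credit = $3,250 − $2,875 = $375.
Student Loan Interest Credit: income exceeds $66,200 by $70,000 → 56 increments × $200 = $11,200 ≥ base, so the credit is $0.
Total: $375 + $0 = $375.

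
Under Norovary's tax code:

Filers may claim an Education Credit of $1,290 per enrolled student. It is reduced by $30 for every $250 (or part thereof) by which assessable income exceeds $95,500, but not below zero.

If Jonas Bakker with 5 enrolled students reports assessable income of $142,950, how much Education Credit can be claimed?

$750

Education Credit: base = 5 × $1,290 = $6,450. income exceeds $95,500 by $47,450, which is 190 full-or-partial $250 increments; reduction = 190 × $30 = $5,700, leaving $750.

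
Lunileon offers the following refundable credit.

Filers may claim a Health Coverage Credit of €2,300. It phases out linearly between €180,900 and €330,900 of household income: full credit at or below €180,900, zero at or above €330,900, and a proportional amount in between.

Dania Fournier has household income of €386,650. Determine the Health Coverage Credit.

€0

Health Coverage Credit: €386,650 is at or above €330,900, so the credit is €0.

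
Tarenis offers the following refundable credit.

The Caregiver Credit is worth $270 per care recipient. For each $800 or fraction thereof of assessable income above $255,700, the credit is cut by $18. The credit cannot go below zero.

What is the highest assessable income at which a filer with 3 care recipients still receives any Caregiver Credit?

Full credit = 3 × $270 = $810.
After 44 increments the reduction is 44 × $18 = $792, leaving $18; one more increment wipes it out. Increment 44 ends at excess 44 × $800 = $35,200, so the highest qualifying income is $255,700 + $35,200 = $290,900.

$290,900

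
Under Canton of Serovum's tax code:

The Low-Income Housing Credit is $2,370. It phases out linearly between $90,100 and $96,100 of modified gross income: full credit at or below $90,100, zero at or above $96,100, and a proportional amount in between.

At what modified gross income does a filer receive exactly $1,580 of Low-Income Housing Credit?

$92,100

$1,580 is 1,580/2,370 of the full $2,370, so 790/2,370 of the $6,000 range has been used: income = $90,100 + $6,000 × 790/2,370 = $92,100.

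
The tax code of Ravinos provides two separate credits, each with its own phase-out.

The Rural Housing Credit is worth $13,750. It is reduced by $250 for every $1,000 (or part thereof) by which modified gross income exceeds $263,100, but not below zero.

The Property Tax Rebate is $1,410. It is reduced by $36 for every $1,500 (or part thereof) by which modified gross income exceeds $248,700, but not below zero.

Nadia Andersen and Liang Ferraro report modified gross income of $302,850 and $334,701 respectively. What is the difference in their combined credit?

Nadia ($302,850): Rural Housing Credit: income exceeds $263,100 by $39,750, which is 40 full-or-partial $1,000 increments; reduction = 40 × $250 = $10,000, leaving $3,750. Property Tax Rebate: income exceeds $248,700 by $54,150, which is 37 full-or-partial $1,500 increments; reduction = 37 × $36 = $1,332, leaving $78. total $3,750 + $78 = $3,828
Liang ($334,701): Rural Housing Credit: income exceeds $263,100 by $71,601 → 72 increments × $250 = $18,000 ≥ base, so the credit is $0. Property Tax Rebate: income exceeds $248,700 by $86,001 → 58 increments × $36 = $2,088 ≥ base, so the credit is $0. total $0 + $0 = $0
Difference: |$3,828 − $0| = $3,828.

$3,828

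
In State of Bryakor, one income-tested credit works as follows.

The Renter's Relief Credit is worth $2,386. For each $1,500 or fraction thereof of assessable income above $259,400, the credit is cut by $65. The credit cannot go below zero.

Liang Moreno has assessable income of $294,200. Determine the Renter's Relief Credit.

Renter's Relief Credit: income exceeds $259,400 by $34,800, which is 24 full-or-partial $1,500 increments; reduction = 24 × $65 = $1,560, leaving $826.

$826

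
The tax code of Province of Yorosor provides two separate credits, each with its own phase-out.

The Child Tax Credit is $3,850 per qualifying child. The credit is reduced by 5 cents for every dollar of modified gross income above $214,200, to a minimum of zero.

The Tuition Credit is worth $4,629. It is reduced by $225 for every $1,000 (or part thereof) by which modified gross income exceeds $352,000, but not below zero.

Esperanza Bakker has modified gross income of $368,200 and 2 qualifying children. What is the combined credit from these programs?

Child Tax Credit: base = 2 × $3,850 = $7,700. 5% of the $154,000 excess over $214,200 is $7,700 ≥ base, so the credit is $0.
Tuition Credit: income exceeds $352,000 by $16,200, which is 17 full-or-partial $1,000 increments; reduction = 17 × $225 = $3,825, leaving $804.
Total: $0 + $804 = $804.

$804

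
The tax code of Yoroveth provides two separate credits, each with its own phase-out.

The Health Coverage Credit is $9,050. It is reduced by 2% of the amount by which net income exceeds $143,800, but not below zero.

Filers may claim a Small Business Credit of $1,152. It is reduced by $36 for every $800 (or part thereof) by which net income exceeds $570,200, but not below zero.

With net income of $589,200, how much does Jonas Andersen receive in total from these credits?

Health Coverage Credit: 2% of the $445,400 excess over $143,800 is $8,908; credit = $9,050 − $8,908 = $142.
Small Business Credit: income exceeds $570,200 by $19,000, which is 24 full-or-partial $800 increments; reduction = 24 × $36 = $864, leaving $288.
Total: $142 + $288 = $430.

$430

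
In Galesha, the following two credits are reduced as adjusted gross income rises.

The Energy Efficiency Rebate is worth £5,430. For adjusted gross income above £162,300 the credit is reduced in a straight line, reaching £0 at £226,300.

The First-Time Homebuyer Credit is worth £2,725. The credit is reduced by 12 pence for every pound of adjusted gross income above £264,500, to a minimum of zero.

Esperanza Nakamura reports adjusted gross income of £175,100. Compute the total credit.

Energy Efficiency Rebate: £175,100 is £12,800 into a £64,000 phase-out range, leaving 51,200/64,000 of the credit: £5,430 × 51,200/64,000 = £4,344.
First-Time Homebuyer Credit: £175,100 is at or below the £264,500 threshold, so the full £2,725 applies.
Total: £4,344 + £2,725 = £7,069.

£7,069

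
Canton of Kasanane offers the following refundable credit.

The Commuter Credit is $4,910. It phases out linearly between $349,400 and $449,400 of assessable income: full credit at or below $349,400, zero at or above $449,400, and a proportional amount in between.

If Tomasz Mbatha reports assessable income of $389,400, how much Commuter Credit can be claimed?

$2,946

Commuter Credit: $389,400 is $40,000 into a $100,000 phase-out range, leaving 60,000/100,000 of the credit: $4,910 × 60,000/100,000 = $2,946.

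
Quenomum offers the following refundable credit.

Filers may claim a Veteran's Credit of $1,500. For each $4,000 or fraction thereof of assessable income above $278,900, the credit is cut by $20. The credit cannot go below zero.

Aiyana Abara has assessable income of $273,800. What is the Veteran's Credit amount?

$1,500

Veteran's Credit: $273,800 is at or below the $278,900 threshold, so the full $1,500 applies.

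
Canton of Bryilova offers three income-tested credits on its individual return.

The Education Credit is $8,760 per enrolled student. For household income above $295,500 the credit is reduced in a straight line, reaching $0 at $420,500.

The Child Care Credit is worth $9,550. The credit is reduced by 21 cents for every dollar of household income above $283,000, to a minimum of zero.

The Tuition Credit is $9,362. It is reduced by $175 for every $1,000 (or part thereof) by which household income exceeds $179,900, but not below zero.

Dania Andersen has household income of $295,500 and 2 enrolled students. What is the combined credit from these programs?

Education Credit: base = 2 × $8,760 = $17,520. $295,500 is at or below the $295,500 threshold, so the full $17,520 applies.
Child Care Credit: 21% of the $12,500 excess over $283,000 is $2,625; credit = $9,550 − $2,625 = $6,925.
Tuition Credit: income exceeds $179,900 by $115,600 → 116 increments × $175 = $20,300 ≥ base, so the credit is $0.
Total: $17,520 + $6,925 + $0 = $24,445.

$24,445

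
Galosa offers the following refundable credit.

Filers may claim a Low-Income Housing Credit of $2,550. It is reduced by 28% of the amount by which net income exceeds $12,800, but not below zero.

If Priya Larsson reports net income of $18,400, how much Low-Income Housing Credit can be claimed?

$982

Low-Income Housing Credit: 28% of the $5,600 excess over $12,800 is $1,568; credit = $2,550 − $1,568 = $982.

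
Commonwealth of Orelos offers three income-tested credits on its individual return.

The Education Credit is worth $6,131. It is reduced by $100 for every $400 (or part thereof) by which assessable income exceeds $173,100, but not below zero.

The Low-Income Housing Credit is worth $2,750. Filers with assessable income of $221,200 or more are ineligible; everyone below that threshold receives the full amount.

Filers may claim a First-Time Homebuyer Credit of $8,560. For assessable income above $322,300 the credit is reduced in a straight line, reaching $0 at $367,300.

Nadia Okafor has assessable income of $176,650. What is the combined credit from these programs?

Education Credit: income exceeds $173,100 by $3,550, which is 9 full-or-partial $400 increments; reduction = 9 × $100 = $900, leaving $5,231.
Low-Income Housing Credit: $176,650 is below the $221,200 cutoff, so the full $2,750 applies.
First-Time Homebuyer Credit: $176,650 is at or below the $322,300 threshold, so the full $8,560 applies.
Total: $5,231 + $2,750 + $8,560 = $16,541.

$16,541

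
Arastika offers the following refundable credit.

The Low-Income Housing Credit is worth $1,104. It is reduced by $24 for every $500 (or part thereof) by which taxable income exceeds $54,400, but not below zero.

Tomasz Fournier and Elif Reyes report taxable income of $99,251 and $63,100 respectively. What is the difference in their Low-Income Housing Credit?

$672

Tomasz ($99,251): Low-Income Housing Credit: income exceeds $54,400 by $44,851 → 90 increments × $24 = $2,160 ≥ base, so the credit is $0.
Elif ($63,100): Low-Income Housing Credit: income exceeds $54,400 by $8,700, which is 18 full-or-partial $500 increments; reduction = 18 × $24 = $432, leaving $672.
Difference: |$0 − $672| = $672.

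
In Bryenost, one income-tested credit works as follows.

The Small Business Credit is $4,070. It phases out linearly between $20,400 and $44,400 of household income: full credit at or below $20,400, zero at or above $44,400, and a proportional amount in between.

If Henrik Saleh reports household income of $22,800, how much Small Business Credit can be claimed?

$3,663

Small Business Credit: $22,800 is $2,400 into a $24,000 phase-out range, leaving 21,600/24,000 of the credit: $4,070 × 21,600/24,000 = $3,663.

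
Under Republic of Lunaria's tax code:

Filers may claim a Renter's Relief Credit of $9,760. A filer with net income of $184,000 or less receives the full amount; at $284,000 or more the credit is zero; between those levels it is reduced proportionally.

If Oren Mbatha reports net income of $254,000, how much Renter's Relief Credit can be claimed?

Renter's Relief Credit: $254,000 is $70,000 into a $100,000 phase-out range, leaving 30,000/100,000 of the credit: $9,760 × 30,000/100,000 = $2,928.

$2,928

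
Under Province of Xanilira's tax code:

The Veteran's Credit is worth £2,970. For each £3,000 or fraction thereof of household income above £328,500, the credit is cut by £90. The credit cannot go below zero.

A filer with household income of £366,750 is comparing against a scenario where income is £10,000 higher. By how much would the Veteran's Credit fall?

£360

At £366,750 — income exceeds £328,500 by £38,250, which is 13 full-or-partial £3,000 increments; reduction = 13 × £90 = £1,170, leaving £1,800.
At £376,750 — income exceeds £328,500 by £48,250, which is 17 full-or-partial £3,000 increments; reduction = 17 × £90 = £1,530, leaving £1,440.
Lost: £1,800 − £1,440 = £360.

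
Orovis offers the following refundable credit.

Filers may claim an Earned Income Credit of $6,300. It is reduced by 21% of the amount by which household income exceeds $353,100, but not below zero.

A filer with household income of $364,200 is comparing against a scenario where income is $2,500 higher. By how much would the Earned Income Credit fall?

$525

At $364,200 — 21% of the $11,100 excess over $353,100 is $2,331; credit = $6,300 − $2,331 = $3,969.
At $366,700 — 21% of the $13,600 excess over $353,100 is $2,856; credit = $6,300 − $2,856 = $3,444.
Lost: $3,969 − $3,444 = $525.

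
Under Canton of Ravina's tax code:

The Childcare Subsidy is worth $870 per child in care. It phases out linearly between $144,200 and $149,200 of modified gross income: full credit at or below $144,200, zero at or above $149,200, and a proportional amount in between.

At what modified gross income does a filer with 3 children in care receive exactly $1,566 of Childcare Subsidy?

$146,200

Full credit = 3 × $870 = $2,610.
$1,566 is 1,566/2,610 of the full $2,610, so 1,044/2,610 of the $5,000 range has been used: income = $144,200 + $5,000 × 1,044/2,610 = $146,200.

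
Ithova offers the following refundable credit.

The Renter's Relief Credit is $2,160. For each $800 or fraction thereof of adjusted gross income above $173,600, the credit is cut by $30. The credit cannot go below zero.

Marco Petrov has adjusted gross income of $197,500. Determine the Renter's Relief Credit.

Renter's Relief Credit: income exceeds $173,600 by $23,900, which is 30 full-or-partial $800 increments; reduction = 30 × $30 = $900, leaving $1,260.

$1,260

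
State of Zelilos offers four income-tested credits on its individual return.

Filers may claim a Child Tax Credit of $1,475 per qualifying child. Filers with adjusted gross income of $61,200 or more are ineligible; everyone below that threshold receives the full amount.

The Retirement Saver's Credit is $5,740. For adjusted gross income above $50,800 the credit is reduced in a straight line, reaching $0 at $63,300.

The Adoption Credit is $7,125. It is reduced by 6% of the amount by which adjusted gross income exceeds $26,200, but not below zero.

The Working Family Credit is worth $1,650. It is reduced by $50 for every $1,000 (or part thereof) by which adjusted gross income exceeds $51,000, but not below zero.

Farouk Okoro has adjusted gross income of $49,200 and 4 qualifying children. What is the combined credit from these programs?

Child Tax Credit: base = 4 × $1,475 = $5,900. $49,200 is below the $61,200 cutoff, so the full $5,900 applies.
Retirement Saver's Credit: $49,200 is at or below the $50,800 threshold, so the full $5,740 applies.
Adoption Credit: 6% of the $23,000 excess over $26,200 is $1,380; credit = $7,125 − $1,380 = $5,745.
Working Family Credit: $49,200 is at or below the $51,000 threshold, so the full $1,650 applies.
Total: $5,900 + $5,740 + $5,745 + $1,650 = $19,035.

$19,035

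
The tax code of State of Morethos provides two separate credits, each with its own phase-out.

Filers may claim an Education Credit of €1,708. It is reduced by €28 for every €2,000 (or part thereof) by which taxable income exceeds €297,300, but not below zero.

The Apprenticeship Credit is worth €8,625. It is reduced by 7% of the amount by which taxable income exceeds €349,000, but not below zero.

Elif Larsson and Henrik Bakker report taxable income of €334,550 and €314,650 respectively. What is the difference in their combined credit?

Elif (€334,550): Education Credit: income exceeds €297,300 by €37,250, which is 19 full-or-partial €2,000 increments; reduction = 19 × €28 = €532, leaving €1,176. Apprenticeship Credit: €334,550 is at or below the €349,000 threshold, so the full €8,625 applies. total €1,176 + €8,625 = €9,801
Henrik (€314,650): Education Credit: income exceeds €297,300 by €17,350, which is 9 full-or-partial €2,000 increments; reduction = 9 × €28 = €252, leaving €1,456. Apprenticeship Credit: €314,650 is at or below the €349,000 threshold, so the full €8,625 applies. total €1,456 + €8,625 = €10,081
Difference: |€9,801 − €10,081| = €280.

€280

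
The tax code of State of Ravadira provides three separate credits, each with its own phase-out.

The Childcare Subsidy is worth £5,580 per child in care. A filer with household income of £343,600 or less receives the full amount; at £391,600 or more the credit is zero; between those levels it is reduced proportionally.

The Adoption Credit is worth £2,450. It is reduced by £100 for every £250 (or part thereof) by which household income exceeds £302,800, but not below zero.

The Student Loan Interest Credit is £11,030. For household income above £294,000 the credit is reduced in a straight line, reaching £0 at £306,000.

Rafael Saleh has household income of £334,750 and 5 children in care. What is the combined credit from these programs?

Childcare Subsidy: base = 5 × £5,580 = £27,900. £334,750 is at or below the £343,600 threshold, so the full £27,900 applies.
Adoption Credit: income exceeds £302,800 by £31,950 → 128 increments × £100 = £12,800 ≥ base, so the credit is £0.
Student Loan Interest Credit: £334,750 is at or above £306,000, so the credit is £0.
Total: £27,900 + £0 + £0 = £27,900.

£27,900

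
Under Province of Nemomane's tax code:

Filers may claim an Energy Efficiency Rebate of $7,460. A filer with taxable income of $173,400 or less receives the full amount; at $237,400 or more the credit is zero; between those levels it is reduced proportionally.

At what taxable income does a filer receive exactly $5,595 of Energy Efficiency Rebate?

$189,400

$5,595 is 5,595/7,460 of the full $7,460, so 1,865/7,460 of the $64,000 range has been used: income = $173,400 + $64,000 × 1,865/7,460 = $189,400.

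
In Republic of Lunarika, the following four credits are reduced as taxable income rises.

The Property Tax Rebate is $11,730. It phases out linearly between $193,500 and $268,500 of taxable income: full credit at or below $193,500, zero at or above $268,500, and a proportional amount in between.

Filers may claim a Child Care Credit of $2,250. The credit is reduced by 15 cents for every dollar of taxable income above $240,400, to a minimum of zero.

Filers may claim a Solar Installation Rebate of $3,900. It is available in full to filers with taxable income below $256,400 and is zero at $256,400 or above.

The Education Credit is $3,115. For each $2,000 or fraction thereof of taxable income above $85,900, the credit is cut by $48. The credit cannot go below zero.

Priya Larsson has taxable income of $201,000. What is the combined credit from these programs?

$17,038

Property Tax Rebate: $201,000 is $7,500 into a $75,000 phase-out range, leaving 67,500/75,000 of the credit: $11,730 × 67,500/75,000 = $10,557.
Child Care Credit: $201,000 is at or below the $240,400 threshold, so the full $2,250 applies.
Solar Installation Rebate: $201,000 is below the $256,400 cutoff, so the full $3,900 applies.
Education Credit: income exceeds $85,900 by $115,100, which is 58 full-or-partial $2,000 increments; reduction = 58 × $48 = $2,784, leaving $331.
Total: $10,557 + $2,250 + $3,900 + $331 = $17,038.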